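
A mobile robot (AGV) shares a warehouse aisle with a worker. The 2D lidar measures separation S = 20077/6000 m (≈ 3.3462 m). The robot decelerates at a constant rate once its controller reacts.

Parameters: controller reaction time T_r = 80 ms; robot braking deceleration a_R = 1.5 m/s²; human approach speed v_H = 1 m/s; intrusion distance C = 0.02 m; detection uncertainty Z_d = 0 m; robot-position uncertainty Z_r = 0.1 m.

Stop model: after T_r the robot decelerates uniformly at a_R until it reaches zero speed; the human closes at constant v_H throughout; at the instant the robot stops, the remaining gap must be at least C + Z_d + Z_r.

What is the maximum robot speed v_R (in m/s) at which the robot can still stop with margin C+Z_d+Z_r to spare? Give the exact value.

collect terms ⇒ (1/3)·v_R² + (56/75)·v_R + (-18877/6000) = 0
  disc = (56/75)² − 4·(1/3)·(-18877/6000) = 11881/2500 ; √disc = 109/50
  v_R = (−(56/75) + 109/50) / (2·(1/3)) = 43/20 m/s
check:
braking lasts T_s = (43/20)/(3/2) = 1.4333 s
robot covers v_R·T_r = 2.1500·0.0800 = 0.1720 m before braking
robot under decel: 2.1500²/(2·1.5000) = 1.5408 m
human closes 1.0000·1.5133 = 1.5133 m
residual clearance needed = 0.0200+0.0000+0.1000 = 0.1200 m
sum ≈ 0.1720+1.5408+1.5133+0.1200 ≈ 3.3462 m = S ✓

v_R_max = 43/20 m/s = 2.1500 m/s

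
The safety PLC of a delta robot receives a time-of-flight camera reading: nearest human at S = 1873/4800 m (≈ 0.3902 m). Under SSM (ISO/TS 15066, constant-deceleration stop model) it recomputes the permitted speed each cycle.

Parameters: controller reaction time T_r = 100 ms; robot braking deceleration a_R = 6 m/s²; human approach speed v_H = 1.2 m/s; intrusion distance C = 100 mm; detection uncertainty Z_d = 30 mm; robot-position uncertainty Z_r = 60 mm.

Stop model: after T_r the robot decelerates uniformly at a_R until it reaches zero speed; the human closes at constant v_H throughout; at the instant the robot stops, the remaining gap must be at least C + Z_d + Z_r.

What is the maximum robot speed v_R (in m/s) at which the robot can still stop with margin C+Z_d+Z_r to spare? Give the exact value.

quadratic (1/12)·v² + (3/10)·v + (-77/960) = 0
  disc = (3/10)² − 4·(1/12)·(-77/960) = 1681/14400 ; √disc = 41/120
  v_R = (−(3/10) + 41/120) / (2·(1/12)) = 1/4 m/s
check:
T_s = v_R/a_R = (1/4)/6 = 0.0417 s
reaction-phase robot travel = 0.2500·0.1000 = 0.0250 m
robot covers 0.2500·0.0417 − ½·6.0000·0.0417² = 0.0052 m while stopping
human closes 1.2000·0.1417 = 0.1700 m
C+Z_d+Z_r = 0.1000+0.0300+0.0600 = 0.1900 m
sum ≈ 0.0250+0.0052+0.1700+0.1900 ≈ 0.3902 m = S ✓

v_R_max = 1/4 m/s = 0.2500 m/s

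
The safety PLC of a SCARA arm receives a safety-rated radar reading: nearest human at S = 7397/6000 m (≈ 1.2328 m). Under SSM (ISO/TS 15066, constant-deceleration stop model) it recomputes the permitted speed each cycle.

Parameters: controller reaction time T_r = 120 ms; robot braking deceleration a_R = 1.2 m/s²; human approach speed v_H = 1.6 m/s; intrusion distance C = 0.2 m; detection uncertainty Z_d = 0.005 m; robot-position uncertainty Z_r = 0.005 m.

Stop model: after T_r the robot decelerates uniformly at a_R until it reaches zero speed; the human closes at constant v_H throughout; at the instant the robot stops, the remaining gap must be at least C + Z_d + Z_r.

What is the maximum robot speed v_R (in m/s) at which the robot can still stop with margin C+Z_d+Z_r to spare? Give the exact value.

v_R_max = 1/2 m/s = 0.5000 m/s

at the boundary: (5/12)·v² + (109/75)·v + (-997/1200) = 0
  disc = (109/75)² − 4·(5/12)·(-997/1200) = 34969/10000 ; √disc = 187/100
  v_R = (−(109/75) + 187/100) / (2·(5/12)) = 1/2 m/s
check:
T_s = v_R/a_R = (1/2)/(6/5) = 0.4167 s
reaction-phase robot travel = 0.5000·0.1200 = 0.0600 m
robot covers 0.5000·0.4167 − ½·1.2000·0.4167² = 0.1042 m while stopping
human closes 1.6000·0.5367 = 0.8587 m
residual clearance needed = 0.2000+0.0050+0.0050 = 0.2100 m
sum ≈ 0.0600+0.1042+0.8587+0.2100 ≈ 1.2328 m = S ✓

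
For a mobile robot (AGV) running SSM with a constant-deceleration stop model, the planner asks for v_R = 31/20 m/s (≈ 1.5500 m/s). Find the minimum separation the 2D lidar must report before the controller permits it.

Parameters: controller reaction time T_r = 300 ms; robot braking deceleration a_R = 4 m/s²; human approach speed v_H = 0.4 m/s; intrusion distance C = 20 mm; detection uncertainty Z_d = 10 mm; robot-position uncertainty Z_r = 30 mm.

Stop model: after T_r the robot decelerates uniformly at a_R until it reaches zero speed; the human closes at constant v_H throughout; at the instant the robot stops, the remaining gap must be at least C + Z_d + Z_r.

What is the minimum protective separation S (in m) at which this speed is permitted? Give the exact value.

S_min = 3521/3200 m = 1.1003 m

stop time T_s = (31/20)/4 = 0.3875 s
robot covers v_R·T_r = 1.5500·0.3000 = 0.4650 m before braking
robot covers 1.5500·0.3875 − ½·4.0000·0.3875² = 0.3003 m while stopping
human closes 0.4000·0.6875 = 0.2750 m
residual clearance needed = 0.0200+0.0100+0.0300 = 0.0600 m
S_min ≈ 0.4650+0.3003+0.2750+0.0600  ⇒  S_min = 3521/3200 m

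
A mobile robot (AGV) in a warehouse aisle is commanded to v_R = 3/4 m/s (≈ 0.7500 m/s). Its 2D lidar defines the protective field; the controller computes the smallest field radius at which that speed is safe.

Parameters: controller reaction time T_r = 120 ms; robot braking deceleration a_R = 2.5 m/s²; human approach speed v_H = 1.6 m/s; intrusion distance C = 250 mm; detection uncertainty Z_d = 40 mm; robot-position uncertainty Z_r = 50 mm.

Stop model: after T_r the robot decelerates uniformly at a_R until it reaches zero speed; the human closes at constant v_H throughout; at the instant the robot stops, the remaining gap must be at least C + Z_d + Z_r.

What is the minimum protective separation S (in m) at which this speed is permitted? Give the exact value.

S_min = 2429/2000 m = 1.2145 m

stop time T_s = (3/4)/(5/2) = 0.3000 s
robot in T_r: 0.7500·0.1200 = 0.0900 m
robot covers 0.7500·0.3000 − ½·2.5000·0.3000² = 0.1125 m while stopping
human closes 1.6000·0.4200 = 0.6720 m
residual clearance needed = 0.2500+0.0400+0.0500 = 0.3400 m
S_min ≈ 0.0900+0.1125+0.6720+0.3400  ⇒  S_min = 2429/2000 m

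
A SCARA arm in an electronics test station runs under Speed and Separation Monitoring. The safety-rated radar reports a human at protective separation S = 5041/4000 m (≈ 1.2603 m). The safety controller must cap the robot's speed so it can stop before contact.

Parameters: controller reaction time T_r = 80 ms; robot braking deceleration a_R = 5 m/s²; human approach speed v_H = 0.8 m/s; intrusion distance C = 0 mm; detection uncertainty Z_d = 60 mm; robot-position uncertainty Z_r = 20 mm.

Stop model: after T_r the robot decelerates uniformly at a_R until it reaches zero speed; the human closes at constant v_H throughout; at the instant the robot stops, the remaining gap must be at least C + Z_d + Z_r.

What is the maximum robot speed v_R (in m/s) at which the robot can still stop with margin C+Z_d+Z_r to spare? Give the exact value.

collect terms ⇒ (1/10)·v_R² + (6/25)·v_R + (-893/800) = 0
  disc = (6/25)² − 4·(1/10)·(-893/800) = 5041/10000 ; √disc = 71/100
  v_R = (−(6/25) + 71/100) / (2·(1/10)) = 47/20 m/s
check:
T_s = v_R/a_R = (47/20)/5 = 0.4700 s
robot covers v_R·T_r = 2.3500·0.0800 = 0.1880 m before braking
robot under decel: 2.3500²/(2·5.0000) = 0.5523 m
person approaches 0.8000·(0.0800+0.4700) = 0.4400 m
margins: 0.0000+0.0600+0.0200 = 0.0800 m
sum ≈ 0.1880+0.5523+0.4400+0.0800 ≈ 1.2603 m = S ✓

v_R_max = 47/20 m/s = 2.3500 m/s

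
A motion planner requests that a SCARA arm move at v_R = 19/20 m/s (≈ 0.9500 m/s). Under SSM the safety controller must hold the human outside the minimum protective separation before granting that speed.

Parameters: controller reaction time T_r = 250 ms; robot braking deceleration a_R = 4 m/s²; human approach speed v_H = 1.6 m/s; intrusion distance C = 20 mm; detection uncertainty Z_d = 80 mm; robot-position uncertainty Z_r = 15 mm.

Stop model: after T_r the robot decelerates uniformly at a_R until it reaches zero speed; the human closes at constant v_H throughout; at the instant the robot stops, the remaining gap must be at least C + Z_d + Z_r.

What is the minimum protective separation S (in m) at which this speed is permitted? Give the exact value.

braking lasts T_s = (19/20)/4 = 0.2375 s
reaction-phase robot travel = 0.9500·0.2500 = 0.2375 m
braking distance = 0.9500²/(2·4.0000) = 0.1128 m
human over T_r+T_s: 1.6000·(0.2500+0.2375) = 0.7800 m
C+Z_d+Z_r = 0.0200+0.0800+0.0150 = 0.1150 m
S_min ≈ 0.2375+0.1128+0.7800+0.1150  ⇒  S_min = 797/640 m

S_min = 797/640 m = 1.2453 m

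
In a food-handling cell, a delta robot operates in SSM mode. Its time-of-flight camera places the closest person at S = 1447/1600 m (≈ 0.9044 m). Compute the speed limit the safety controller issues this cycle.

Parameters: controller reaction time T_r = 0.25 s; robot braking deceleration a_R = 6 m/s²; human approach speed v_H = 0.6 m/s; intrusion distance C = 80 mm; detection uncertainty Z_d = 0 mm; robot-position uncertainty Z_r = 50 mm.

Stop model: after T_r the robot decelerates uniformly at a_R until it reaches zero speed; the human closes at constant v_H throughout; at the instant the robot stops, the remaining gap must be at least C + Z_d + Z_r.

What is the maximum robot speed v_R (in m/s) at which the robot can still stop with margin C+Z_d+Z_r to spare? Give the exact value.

v_R_max = 27/20 m/s = 1.3500 m/s

quadratic (1/12)·v² + (7/20)·v + (-999/1600) = 0
  disc = (7/20)² − 4·(1/12)·(-999/1600) = 529/1600 ; √disc = 23/40
  v_R = (−(7/20) + 23/40) / (2·(1/12)) = 27/20 m/s
check:
T_s = v_R/a_R = (27/20)/6 = 0.2250 s
reaction-phase robot travel = 1.3500·0.2500 = 0.3375 m
robot covers 1.3500·0.2250 − ½·6.0000·0.2250² = 0.1519 m while stopping
person approaches 0.6000·(0.2500+0.2250) = 0.2850 m
residual clearance needed = 0.0800+0.0000+0.0500 = 0.1300 m
sum ≈ 0.3375+0.1519+0.2850+0.1300 ≈ 0.9044 m = S ✓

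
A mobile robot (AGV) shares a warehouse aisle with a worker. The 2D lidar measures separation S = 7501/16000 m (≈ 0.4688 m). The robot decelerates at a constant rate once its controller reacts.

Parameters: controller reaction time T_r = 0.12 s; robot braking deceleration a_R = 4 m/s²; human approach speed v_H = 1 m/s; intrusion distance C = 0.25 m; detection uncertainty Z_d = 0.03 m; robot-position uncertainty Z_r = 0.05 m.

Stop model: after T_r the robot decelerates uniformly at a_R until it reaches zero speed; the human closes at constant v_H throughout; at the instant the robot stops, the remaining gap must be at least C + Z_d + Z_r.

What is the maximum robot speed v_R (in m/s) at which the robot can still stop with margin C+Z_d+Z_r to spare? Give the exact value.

v_R_max = 1/20 m/s = 0.0500 m/s

at the boundary: (1/8)·v² + (37/100)·v + (-301/16000) = 0
  disc = (37/100)² − 4·(1/8)·(-301/16000) = 23409/160000 ; √disc = 153/400
  v_R = (−(37/100) + 153/400) / (2·(1/8)) = 1/20 m/s
check:
braking lasts T_s = (1/20)/4 = 0.0125 s
robot in T_r: 0.0500·0.1200 = 0.0060 m
braking distance = 0.0500²/(2·4.0000) = 0.0003 m
human closes 1.0000·0.1325 = 0.1325 m
margins: 0.2500+0.0300+0.0500 = 0.3300 m
sum ≈ 0.0060+0.0003+0.1325+0.3300 ≈ 0.4688 m = S ✓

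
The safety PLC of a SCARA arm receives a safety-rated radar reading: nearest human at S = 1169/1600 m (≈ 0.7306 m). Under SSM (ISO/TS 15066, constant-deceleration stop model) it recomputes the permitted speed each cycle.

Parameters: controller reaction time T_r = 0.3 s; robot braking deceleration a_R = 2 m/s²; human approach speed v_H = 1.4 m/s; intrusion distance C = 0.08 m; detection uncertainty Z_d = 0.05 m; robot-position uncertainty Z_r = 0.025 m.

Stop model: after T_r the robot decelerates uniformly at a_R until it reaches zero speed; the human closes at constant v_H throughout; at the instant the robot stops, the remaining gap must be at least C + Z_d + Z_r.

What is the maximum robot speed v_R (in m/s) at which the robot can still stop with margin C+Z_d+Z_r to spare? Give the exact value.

quadratic (1/4)·v² + (1)·v + (-249/1600) = 0
  disc = (1)² − 4·(1/4)·(-249/1600) = 1849/1600 ; √disc = 43/40
  v_R = (−(1) + 43/40) / (2·(1/4)) = 3/20 m/s
check:
T_s = v_R/a_R = (3/20)/2 = 0.0750 s
robot in T_r: 0.1500·0.3000 = 0.0450 m
braking distance = 0.1500²/(2·2.0000) = 0.0056 m
human over T_r+T_s: 1.4000·(0.3000+0.0750) = 0.5250 m
residual clearance needed = 0.0800+0.0500+0.0250 = 0.1550 m
sum ≈ 0.0450+0.0056+0.5250+0.1550 ≈ 0.7306 m = S ✓

v_R_max = 3/20 m/s = 0.1500 m/s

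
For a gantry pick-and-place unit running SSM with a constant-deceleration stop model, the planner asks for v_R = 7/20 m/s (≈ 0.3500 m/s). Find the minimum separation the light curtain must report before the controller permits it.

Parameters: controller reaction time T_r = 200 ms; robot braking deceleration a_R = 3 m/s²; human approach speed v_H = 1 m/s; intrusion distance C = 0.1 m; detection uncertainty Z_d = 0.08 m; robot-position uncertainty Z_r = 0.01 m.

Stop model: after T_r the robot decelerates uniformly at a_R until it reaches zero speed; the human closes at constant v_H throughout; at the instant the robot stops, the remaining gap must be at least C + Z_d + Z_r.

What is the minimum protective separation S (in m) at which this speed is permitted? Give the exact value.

stop time T_s = (7/20)/3 = 0.1167 s
reaction-phase robot travel = 0.3500·0.2000 = 0.0700 m
robot covers 0.3500·0.1167 − ½·3.0000·0.1167² = 0.0204 m while stopping
human closes 1.0000·0.3167 = 0.3167 m
residual clearance needed = 0.1000+0.0800+0.0100 = 0.1900 m
S_min ≈ 0.0700+0.0204+0.3167+0.1900  ⇒  S_min = 1433/2400 m

S_min = 1433/2400 m = 0.5971 m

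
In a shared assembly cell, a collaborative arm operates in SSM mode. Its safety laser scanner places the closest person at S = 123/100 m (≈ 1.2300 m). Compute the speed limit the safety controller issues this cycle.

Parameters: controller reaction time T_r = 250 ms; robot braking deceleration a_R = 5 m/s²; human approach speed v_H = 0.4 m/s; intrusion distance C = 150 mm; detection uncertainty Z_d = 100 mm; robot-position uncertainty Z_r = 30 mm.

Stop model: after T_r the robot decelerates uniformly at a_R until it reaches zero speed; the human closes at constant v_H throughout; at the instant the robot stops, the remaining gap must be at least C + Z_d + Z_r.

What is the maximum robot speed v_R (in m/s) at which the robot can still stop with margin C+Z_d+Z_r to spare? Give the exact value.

v_R_max = 17/10 m/s = 1.7000 m/s

at the boundary: (1/10)·v² + (33/100)·v + (-17/20) = 0
  disc = (33/100)² − 4·(1/10)·(-17/20) = 4489/10000 ; √disc = 67/100
  v_R = (−(33/100) + 67/100) / (2·(1/10)) = 17/10 m/s
check:
T_s = v_R/a_R = (17/10)/5 = 0.3400 s
reaction-phase robot travel = 1.7000·0.2500 = 0.4250 m
robot under decel: 1.7000²/(2·5.0000) = 0.2890 m
human closes 0.4000·0.5900 = 0.2360 m
C+Z_d+Z_r = 0.1500+0.1000+0.0300 = 0.2800 m
sum ≈ 0.4250+0.2890+0.2360+0.2800 ≈ 1.2300 m = S ✓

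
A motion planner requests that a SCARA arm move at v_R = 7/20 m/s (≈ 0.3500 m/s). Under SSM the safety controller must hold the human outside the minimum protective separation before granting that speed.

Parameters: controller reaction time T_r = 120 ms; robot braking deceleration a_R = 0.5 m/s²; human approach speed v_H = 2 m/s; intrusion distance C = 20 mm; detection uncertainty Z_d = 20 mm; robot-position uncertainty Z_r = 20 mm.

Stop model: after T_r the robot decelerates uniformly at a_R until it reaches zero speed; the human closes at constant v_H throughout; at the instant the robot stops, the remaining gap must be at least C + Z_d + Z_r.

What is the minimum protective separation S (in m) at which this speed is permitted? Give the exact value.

S_min = 3729/2000 m = 1.8645 m

braking lasts T_s = (7/20)/(1/2) = 0.7000 s
robot covers v_R·T_r = 0.3500·0.1200 = 0.0420 m before braking
robot covers 0.3500·0.7000 − ½·0.5000·0.7000² = 0.1225 m while stopping
human closes 2.0000·0.8200 = 1.6400 m
margins: 0.0200+0.0200+0.0200 = 0.0600 m
S_min ≈ 0.0420+0.1225+1.6400+0.0600  ⇒  S_min = 3729/2000 m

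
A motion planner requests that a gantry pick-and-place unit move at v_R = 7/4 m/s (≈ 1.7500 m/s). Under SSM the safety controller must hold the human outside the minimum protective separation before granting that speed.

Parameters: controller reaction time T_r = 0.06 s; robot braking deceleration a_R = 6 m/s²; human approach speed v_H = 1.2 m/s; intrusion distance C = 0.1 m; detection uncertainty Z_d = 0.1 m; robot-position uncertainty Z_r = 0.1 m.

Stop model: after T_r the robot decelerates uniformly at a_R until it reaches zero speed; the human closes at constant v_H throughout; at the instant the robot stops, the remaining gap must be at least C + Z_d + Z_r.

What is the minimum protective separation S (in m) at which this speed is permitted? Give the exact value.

S_min = 25973/24000 m = 1.0822 m

T_s = v_R/a_R = (7/4)/6 = 0.2917 s
robot in T_r: 1.7500·0.0600 = 0.1050 m
robot covers 1.7500·0.2917 − ½·6.0000·0.2917² = 0.2552 m while stopping
human over T_r+T_s: 1.2000·(0.0600+0.2917) = 0.4220 m
residual clearance needed = 0.1000+0.1000+0.1000 = 0.3000 m
S_min ≈ 0.1050+0.2552+0.4220+0.3000  ⇒  S_min = 25973/24000 m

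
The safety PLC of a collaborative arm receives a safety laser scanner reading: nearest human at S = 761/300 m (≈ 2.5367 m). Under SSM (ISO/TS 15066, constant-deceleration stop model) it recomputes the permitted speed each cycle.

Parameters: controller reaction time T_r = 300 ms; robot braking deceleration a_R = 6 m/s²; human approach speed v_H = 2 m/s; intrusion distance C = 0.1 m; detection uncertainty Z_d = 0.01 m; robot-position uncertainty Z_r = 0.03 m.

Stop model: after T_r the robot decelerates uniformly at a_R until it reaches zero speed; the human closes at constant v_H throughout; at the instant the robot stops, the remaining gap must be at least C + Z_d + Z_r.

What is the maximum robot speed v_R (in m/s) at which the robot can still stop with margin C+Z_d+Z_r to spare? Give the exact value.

at the boundary: (1/12)·v² + (19/30)·v + (-539/300) = 0
  disc = (19/30)² − 4·(1/12)·(-539/300) = 1 ; √disc = 1
  v_R = (−(19/30) + 1) / (2·(1/12)) = 11/5 m/s
check:
T_s = v_R/a_R = (11/5)/6 = 0.3667 s
robot in T_r: 2.2000·0.3000 = 0.6600 m
robot covers 2.2000·0.3667 − ½·6.0000·0.3667² = 0.4033 m while stopping
person approaches 2.0000·(0.3000+0.3667) = 1.3333 m
C+Z_d+Z_r = 0.1000+0.0100+0.0300 = 0.1400 m
sum ≈ 0.6600+0.4033+1.3333+0.1400 ≈ 2.5367 m = S ✓

v_R_max = 11/5 m/s = 2.2000 m/s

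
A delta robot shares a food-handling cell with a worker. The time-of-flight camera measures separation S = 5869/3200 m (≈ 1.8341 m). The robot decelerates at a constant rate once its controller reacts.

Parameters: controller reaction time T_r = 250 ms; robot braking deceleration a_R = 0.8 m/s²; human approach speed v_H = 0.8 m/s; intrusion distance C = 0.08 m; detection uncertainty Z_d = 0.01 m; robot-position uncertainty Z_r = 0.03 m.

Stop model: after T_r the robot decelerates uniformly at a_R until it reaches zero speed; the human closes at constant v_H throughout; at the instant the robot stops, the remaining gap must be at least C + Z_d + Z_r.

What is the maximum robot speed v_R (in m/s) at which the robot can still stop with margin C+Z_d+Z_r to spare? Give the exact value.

quadratic (5/8)·v² + (5/4)·v + (-969/640) = 0
  disc = (5/4)² − 4·(5/8)·(-969/640) = 1369/256 ; √disc = 37/16
  v_R = (−(5/4) + 37/16) / (2·(5/8)) = 17/20 m/s
check:
T_s = v_R/a_R = (17/20)/(4/5) = 1.0625 s
reaction-phase robot travel = 0.8500·0.2500 = 0.2125 m
robot under decel: 0.8500²/(2·0.8000) = 0.4516 m
person approaches 0.8000·(0.2500+1.0625) = 1.0500 m
margins: 0.0800+0.0100+0.0300 = 0.1200 m
sum ≈ 0.2125+0.4516+1.0500+0.1200 ≈ 1.8341 m = S ✓

v_R_max = 17/20 m/s = 0.8500 m/s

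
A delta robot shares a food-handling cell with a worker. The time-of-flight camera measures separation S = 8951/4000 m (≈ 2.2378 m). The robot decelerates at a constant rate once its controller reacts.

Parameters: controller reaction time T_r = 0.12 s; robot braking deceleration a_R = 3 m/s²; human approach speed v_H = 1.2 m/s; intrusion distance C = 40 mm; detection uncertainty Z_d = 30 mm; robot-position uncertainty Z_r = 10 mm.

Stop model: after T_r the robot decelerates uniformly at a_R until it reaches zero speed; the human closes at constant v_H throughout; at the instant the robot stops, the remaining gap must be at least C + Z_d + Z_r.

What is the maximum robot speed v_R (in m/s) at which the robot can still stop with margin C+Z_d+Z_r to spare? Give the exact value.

v_R_max = 9/4 m/s = 2.2500 m/s

collect terms ⇒ (1/6)·v_R² + (13/25)·v_R + (-1611/800) = 0
  disc = (13/25)² − 4·(1/6)·(-1611/800) = 16129/10000 ; √disc = 127/100
  v_R = (−(13/25) + 127/100) / (2·(1/6)) = 9/4 m/s
check:
stop time T_s = (9/4)/3 = 0.7500 s
reaction-phase robot travel = 2.2500·0.1200 = 0.2700 m
braking distance = 2.2500²/(2·3.0000) = 0.8438 m
human over T_r+T_s: 1.2000·(0.1200+0.7500) = 1.0440 m
margins: 0.0400+0.0300+0.0100 = 0.0800 m
sum ≈ 0.2700+0.8438+1.0440+0.0800 ≈ 2.2378 m = S ✓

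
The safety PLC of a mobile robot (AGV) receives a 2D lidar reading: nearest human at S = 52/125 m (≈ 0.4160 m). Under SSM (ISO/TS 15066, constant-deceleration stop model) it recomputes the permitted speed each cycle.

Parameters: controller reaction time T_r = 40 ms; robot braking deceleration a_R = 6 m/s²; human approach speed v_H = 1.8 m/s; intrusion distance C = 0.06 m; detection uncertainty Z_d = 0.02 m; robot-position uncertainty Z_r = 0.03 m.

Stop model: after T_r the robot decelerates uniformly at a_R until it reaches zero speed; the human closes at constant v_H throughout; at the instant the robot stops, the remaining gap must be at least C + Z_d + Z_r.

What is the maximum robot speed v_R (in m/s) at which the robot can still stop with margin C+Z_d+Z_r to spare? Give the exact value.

collect terms ⇒ (1/12)·v_R² + (17/50)·v_R + (-117/500) = 0
  disc = (17/50)² − 4·(1/12)·(-117/500) = 121/625 ; √disc = 11/25
  v_R = (−(17/50) + 11/25) / (2·(1/12)) = 3/5 m/s
check:
T_s = v_R/a_R = (3/5)/6 = 0.1000 s
reaction-phase robot travel = 0.6000·0.0400 = 0.0240 m
braking distance = 0.6000²/(2·6.0000) = 0.0300 m
person approaches 1.8000·(0.0400+0.1000) = 0.2520 m
C+Z_d+Z_r = 0.0600+0.0200+0.0300 = 0.1100 m
sum ≈ 0.0240+0.0300+0.2520+0.1100 ≈ 0.4160 m = S ✓

v_R_max = 3/5 m/s = 0.6000 m/s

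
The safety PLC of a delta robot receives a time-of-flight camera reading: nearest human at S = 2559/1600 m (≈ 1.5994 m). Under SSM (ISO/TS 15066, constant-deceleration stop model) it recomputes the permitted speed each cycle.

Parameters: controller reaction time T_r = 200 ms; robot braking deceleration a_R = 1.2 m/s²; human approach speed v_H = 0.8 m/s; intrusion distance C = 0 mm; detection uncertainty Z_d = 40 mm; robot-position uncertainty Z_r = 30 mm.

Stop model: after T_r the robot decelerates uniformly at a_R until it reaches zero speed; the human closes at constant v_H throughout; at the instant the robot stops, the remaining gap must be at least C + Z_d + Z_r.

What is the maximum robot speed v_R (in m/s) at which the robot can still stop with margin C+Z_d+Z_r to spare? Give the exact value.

v_R_max = 21/20 m/s = 1.0500 m/s

collect terms ⇒ (5/12)·v_R² + (13/15)·v_R + (-2191/1600) = 0
  disc = (13/15)² − 4·(5/12)·(-2191/1600) = 43681/14400 ; √disc = 209/120
  v_R = (−(13/15) + 209/120) / (2·(5/12)) = 21/20 m/s
check:
braking lasts T_s = (21/20)/(6/5) = 0.8750 s
robot in T_r: 1.0500·0.2000 = 0.2100 m
braking distance = 1.0500²/(2·1.2000) = 0.4594 m
human over T_r+T_s: 0.8000·(0.2000+0.8750) = 0.8600 m
C+Z_d+Z_r = 0.0000+0.0400+0.0300 = 0.0700 m
sum ≈ 0.2100+0.4594+0.8600+0.0700 ≈ 1.5994 m = S ✓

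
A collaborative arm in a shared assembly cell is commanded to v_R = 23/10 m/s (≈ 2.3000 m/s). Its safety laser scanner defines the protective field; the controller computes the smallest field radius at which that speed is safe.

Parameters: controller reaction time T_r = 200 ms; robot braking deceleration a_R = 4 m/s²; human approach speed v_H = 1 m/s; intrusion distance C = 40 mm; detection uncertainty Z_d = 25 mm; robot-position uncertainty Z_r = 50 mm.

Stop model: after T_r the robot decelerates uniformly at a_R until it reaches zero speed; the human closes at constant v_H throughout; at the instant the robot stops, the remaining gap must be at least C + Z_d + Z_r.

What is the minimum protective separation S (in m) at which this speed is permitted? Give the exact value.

stop time T_s = (23/10)/4 = 0.5750 s
robot in T_r: 2.3000·0.2000 = 0.4600 m
braking distance = 2.3000²/(2·4.0000) = 0.6613 m
human over T_r+T_s: 1.0000·(0.2000+0.5750) = 0.7750 m
margins: 0.0400+0.0250+0.0500 = 0.1150 m
S_min ≈ 0.4600+0.6613+0.7750+0.1150  ⇒  S_min = 1609/800 m

S_min = 1609/800 m = 2.0112 m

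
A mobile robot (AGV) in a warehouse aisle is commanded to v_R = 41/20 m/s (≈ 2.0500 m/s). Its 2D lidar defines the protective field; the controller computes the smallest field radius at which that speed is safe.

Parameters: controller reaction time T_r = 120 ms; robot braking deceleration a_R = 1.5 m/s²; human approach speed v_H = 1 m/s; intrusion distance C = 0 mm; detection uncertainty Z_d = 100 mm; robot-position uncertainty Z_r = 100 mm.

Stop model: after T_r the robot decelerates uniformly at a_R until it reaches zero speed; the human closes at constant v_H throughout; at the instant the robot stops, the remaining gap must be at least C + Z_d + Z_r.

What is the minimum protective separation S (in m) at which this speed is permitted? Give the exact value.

S_min = 6667/2000 m = 3.3335 m

stop time T_s = (41/20)/(3/2) = 1.3667 s
robot covers v_R·T_r = 2.0500·0.1200 = 0.2460 m before braking
robot under decel: 2.0500²/(2·1.5000) = 1.4008 m
human closes 1.0000·1.4867 = 1.4867 m
margins: 0.0000+0.1000+0.1000 = 0.2000 m
S_min ≈ 0.2460+1.4008+1.4867+0.2000  ⇒  S_min = 6667/2000 m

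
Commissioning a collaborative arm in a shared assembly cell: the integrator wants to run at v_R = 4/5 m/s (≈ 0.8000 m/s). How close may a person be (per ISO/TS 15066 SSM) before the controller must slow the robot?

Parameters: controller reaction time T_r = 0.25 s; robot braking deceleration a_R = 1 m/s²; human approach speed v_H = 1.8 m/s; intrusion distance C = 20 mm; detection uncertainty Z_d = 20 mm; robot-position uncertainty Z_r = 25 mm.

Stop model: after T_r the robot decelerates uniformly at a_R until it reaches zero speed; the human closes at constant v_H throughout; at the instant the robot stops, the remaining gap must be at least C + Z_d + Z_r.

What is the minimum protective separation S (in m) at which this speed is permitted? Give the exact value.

braking lasts T_s = (4/5)/1 = 0.8000 s
robot in T_r: 0.8000·0.2500 = 0.2000 m
braking distance = 0.8000²/(2·1.0000) = 0.3200 m
human over T_r+T_s: 1.8000·(0.2500+0.8000) = 1.8900 m
C+Z_d+Z_r = 0.0200+0.0200+0.0250 = 0.0650 m
S_min ≈ 0.2000+0.3200+1.8900+0.0650  ⇒  S_min = 99/40 m

S_min = 99/40 m = 2.4750 m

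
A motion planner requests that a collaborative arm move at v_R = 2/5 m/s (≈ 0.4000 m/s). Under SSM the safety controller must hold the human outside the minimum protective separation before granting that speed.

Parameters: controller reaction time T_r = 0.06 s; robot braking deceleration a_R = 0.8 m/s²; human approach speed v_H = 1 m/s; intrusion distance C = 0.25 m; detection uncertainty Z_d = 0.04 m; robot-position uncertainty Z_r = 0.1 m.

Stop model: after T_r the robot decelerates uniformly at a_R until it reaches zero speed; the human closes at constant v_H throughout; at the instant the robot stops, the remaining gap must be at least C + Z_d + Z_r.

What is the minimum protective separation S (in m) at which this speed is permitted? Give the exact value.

S_min = 537/500 m = 1.0740 m

braking lasts T_s = (2/5)/(4/5) = 0.5000 s
robot covers v_R·T_r = 0.4000·0.0600 = 0.0240 m before braking
robot under decel: 0.4000²/(2·0.8000) = 0.1000 m
person approaches 1.0000·(0.0600+0.5000) = 0.5600 m
residual clearance needed = 0.2500+0.0400+0.1000 = 0.3900 m
S_min ≈ 0.0240+0.1000+0.5600+0.3900  ⇒  S_min = 537/500 m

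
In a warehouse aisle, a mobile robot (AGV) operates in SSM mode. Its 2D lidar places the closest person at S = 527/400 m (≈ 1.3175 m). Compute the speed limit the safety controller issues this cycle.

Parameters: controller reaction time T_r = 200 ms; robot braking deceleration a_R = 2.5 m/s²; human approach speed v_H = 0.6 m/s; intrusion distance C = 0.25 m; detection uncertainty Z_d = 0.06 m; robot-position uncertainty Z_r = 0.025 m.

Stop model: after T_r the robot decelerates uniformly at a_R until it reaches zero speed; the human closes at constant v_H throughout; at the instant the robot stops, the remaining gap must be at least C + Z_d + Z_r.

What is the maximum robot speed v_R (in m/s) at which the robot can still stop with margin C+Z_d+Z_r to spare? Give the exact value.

collect terms ⇒ (1/5)·v_R² + (11/25)·v_R + (-69/80) = 0
  disc = (11/25)² − 4·(1/5)·(-69/80) = 2209/2500 ; √disc = 47/50
  v_R = (−(11/25) + 47/50) / (2·(1/5)) = 5/4 m/s
check:
T_s = v_R/a_R = (5/4)/(5/2) = 0.5000 s
robot covers v_R·T_r = 1.2500·0.2000 = 0.2500 m before braking
robot under decel: 1.2500²/(2·2.5000) = 0.3125 m
human over T_r+T_s: 0.6000·(0.2000+0.5000) = 0.4200 m
margins: 0.2500+0.0600+0.0250 = 0.3350 m
sum ≈ 0.2500+0.3125+0.4200+0.3350 ≈ 1.3175 m = S ✓

v_R_max = 5/4 m/s = 1.2500 m/s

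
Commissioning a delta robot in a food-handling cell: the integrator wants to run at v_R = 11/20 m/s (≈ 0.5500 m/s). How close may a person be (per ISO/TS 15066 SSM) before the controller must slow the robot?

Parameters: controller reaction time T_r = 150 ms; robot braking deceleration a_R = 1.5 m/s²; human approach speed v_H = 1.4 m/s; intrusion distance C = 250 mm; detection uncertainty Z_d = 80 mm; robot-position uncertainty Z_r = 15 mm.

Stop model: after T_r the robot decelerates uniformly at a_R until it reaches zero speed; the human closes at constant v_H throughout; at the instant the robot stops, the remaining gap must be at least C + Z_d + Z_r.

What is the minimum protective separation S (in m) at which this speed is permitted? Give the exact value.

T_s = v_R/a_R = (11/20)/(3/2) = 0.3667 s
robot covers v_R·T_r = 0.5500·0.1500 = 0.0825 m before braking
robot under decel: 0.5500²/(2·1.5000) = 0.1008 m
person approaches 1.4000·(0.1500+0.3667) = 0.7233 m
residual clearance needed = 0.2500+0.0800+0.0150 = 0.3450 m
S_min ≈ 0.0825+0.1008+0.7233+0.3450  ⇒  S_min = 751/600 m

S_min = 751/600 m = 1.2517 m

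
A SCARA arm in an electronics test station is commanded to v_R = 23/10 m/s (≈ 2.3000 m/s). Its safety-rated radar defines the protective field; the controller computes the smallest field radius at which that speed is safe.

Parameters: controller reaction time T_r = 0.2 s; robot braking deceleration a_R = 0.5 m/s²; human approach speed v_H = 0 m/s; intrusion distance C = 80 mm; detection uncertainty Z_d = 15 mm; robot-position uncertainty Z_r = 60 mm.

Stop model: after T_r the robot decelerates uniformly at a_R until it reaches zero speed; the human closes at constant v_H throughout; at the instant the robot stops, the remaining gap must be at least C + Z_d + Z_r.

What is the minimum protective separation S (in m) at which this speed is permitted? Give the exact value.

S_min = 1181/200 m = 5.9050 m

stop time T_s = (23/10)/(1/2) = 4.6000 s
robot covers v_R·T_r = 2.3000·0.2000 = 0.4600 m before braking
robot under decel: 2.3000²/(2·0.5000) = 5.2900 m
human over T_r+T_s: 0.0000·(0.2000+4.6000) = 0.0000 m
C+Z_d+Z_r = 0.0800+0.0150+0.0600 = 0.1550 m
S_min ≈ 0.4600+5.2900+0.0000+0.1550  ⇒  S_min = 1181/200 m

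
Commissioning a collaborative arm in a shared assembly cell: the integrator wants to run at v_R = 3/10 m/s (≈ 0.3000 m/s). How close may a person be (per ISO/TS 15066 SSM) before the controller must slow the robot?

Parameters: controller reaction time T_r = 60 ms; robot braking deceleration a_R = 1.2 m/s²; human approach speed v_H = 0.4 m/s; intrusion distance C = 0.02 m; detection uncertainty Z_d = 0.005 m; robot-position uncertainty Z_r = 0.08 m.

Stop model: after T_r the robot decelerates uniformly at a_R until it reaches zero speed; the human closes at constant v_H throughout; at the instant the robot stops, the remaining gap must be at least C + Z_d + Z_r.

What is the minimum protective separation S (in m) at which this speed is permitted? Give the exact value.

stop time T_s = (3/10)/(6/5) = 0.2500 s
reaction-phase robot travel = 0.3000·0.0600 = 0.0180 m
robot under decel: 0.3000²/(2·1.2000) = 0.0375 m
person approaches 0.4000·(0.0600+0.2500) = 0.1240 m
residual clearance needed = 0.0200+0.0050+0.0800 = 0.1050 m
S_min ≈ 0.0180+0.0375+0.1240+0.1050  ⇒  S_min = 569/2000 m

S_min = 569/2000 m = 0.2845 m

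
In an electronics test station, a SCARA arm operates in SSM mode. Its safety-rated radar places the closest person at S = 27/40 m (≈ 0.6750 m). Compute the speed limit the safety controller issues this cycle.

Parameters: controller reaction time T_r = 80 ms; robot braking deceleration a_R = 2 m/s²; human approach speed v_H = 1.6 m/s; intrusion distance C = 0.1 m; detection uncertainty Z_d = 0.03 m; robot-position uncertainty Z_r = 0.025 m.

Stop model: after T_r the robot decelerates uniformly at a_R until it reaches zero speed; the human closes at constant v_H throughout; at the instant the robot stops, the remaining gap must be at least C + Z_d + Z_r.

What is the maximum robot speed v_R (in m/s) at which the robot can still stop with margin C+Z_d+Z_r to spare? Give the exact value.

v_R_max = 2/5 m/s = 0.4000 m/s

collect terms ⇒ (1/4)·v_R² + (22/25)·v_R + (-49/125) = 0
  disc = (22/25)² − 4·(1/4)·(-49/125) = 729/625 ; √disc = 27/25
  v_R = (−(22/25) + 27/25) / (2·(1/4)) = 2/5 m/s
check:
stop time T_s = (2/5)/2 = 0.2000 s
robot covers v_R·T_r = 0.4000·0.0800 = 0.0320 m before braking
robot covers 0.4000·0.2000 − ½·2.0000·0.2000² = 0.0400 m while stopping
human over T_r+T_s: 1.6000·(0.0800+0.2000) = 0.4480 m
C+Z_d+Z_r = 0.1000+0.0300+0.0250 = 0.1550 m
sum ≈ 0.0320+0.0400+0.4480+0.1550 ≈ 0.6750 m = S ✓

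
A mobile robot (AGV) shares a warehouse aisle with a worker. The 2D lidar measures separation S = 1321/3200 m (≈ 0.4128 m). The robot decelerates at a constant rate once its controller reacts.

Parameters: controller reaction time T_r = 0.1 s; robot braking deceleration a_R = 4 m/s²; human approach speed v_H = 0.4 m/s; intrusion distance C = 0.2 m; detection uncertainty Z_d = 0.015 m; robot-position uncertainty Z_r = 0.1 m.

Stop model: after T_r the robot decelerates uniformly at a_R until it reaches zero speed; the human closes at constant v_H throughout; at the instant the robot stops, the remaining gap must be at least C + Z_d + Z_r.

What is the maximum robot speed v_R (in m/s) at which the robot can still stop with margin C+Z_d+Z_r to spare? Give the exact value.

collect terms ⇒ (1/8)·v_R² + (1/5)·v_R + (-37/640) = 0
  disc = (1/5)² − 4·(1/8)·(-37/640) = 441/6400 ; √disc = 21/80
  v_R = (−(1/5) + 21/80) / (2·(1/8)) = 1/4 m/s
check:
braking lasts T_s = (1/4)/4 = 0.0625 s
reaction-phase robot travel = 0.2500·0.1000 = 0.0250 m
braking distance = 0.2500²/(2·4.0000) = 0.0078 m
human over T_r+T_s: 0.4000·(0.1000+0.0625) = 0.0650 m
residual clearance needed = 0.2000+0.0150+0.1000 = 0.3150 m
sum ≈ 0.0250+0.0078+0.0650+0.3150 ≈ 0.4128 m = S ✓

v_R_max = 1/4 m/s = 0.2500 m/s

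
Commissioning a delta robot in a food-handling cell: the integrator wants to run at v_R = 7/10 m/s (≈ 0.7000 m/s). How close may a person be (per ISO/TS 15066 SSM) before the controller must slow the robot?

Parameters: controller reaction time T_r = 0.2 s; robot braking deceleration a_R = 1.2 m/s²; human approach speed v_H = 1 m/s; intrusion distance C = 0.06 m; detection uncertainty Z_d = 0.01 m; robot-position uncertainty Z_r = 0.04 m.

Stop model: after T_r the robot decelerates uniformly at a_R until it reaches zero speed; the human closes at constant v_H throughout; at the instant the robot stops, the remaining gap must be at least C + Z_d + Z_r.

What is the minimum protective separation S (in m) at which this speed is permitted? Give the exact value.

T_s = v_R/a_R = (7/10)/(6/5) = 0.5833 s
reaction-phase robot travel = 0.7000·0.2000 = 0.1400 m
braking distance = 0.7000²/(2·1.2000) = 0.2042 m
human over T_r+T_s: 1.0000·(0.2000+0.5833) = 0.7833 m
residual clearance needed = 0.0600+0.0100+0.0400 = 0.1100 m
S_min ≈ 0.1400+0.2042+0.7833+0.1100  ⇒  S_min = 99/80 m

S_min = 99/80 m = 1.2375 m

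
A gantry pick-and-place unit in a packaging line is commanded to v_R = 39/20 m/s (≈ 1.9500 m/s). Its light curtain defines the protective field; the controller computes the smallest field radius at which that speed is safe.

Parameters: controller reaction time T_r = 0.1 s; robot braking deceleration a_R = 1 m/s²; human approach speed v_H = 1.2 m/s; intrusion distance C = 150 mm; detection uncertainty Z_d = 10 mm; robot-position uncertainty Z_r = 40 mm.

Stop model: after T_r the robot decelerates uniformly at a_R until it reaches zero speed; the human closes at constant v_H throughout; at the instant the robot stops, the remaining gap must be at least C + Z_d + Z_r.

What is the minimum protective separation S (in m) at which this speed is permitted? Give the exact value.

stop time T_s = (39/20)/1 = 1.9500 s
robot covers v_R·T_r = 1.9500·0.1000 = 0.1950 m before braking
robot under decel: 1.9500²/(2·1.0000) = 1.9013 m
human over T_r+T_s: 1.2000·(0.1000+1.9500) = 2.4600 m
C+Z_d+Z_r = 0.1500+0.0100+0.0400 = 0.2000 m
S_min ≈ 0.1950+1.9013+2.4600+0.2000  ⇒  S_min = 761/160 m

S_min = 761/160 m = 4.7562 m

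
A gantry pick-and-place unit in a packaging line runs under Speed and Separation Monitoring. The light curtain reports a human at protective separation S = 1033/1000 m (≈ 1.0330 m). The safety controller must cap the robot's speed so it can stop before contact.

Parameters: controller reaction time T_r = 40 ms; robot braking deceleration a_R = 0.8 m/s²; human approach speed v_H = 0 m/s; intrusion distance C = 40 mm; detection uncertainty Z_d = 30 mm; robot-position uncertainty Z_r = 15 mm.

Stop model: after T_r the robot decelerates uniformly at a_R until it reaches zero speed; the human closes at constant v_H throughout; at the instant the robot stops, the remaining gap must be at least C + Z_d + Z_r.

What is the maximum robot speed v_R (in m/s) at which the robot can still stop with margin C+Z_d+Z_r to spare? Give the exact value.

v_R_max = 6/5 m/s = 1.2000 m/s

collect terms ⇒ (5/8)·v_R² + (1/25)·v_R + (-237/250) = 0
  disc = (1/25)² − 4·(5/8)·(-237/250) = 5929/2500 ; √disc = 77/50
  v_R = (−(1/25) + 77/50) / (2·(5/8)) = 6/5 m/s
check:
stop time T_s = (6/5)/(4/5) = 1.5000 s
reaction-phase robot travel = 1.2000·0.0400 = 0.0480 m
braking distance = 1.2000²/(2·0.8000) = 0.9000 m
person approaches 0.0000·(0.0400+1.5000) = 0.0000 m
margins: 0.0400+0.0300+0.0150 = 0.0850 m
sum ≈ 0.0480+0.9000+0.0000+0.0850 ≈ 1.0330 m = S ✓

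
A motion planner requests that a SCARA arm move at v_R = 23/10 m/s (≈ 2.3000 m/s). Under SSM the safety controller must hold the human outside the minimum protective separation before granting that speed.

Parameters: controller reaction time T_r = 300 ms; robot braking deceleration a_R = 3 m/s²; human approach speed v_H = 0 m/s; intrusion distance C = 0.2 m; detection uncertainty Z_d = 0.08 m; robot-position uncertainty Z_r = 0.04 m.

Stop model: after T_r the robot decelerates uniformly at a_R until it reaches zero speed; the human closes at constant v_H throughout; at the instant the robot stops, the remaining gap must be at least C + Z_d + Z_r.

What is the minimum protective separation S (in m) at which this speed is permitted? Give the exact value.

S_min = 227/120 m = 1.8917 m

braking lasts T_s = (23/10)/3 = 0.7667 s
robot covers v_R·T_r = 2.3000·0.3000 = 0.6900 m before braking
robot under decel: 2.3000²/(2·3.0000) = 0.8817 m
human closes 0.0000·1.0667 = 0.0000 m
residual clearance needed = 0.2000+0.0800+0.0400 = 0.3200 m
S_min ≈ 0.6900+0.8817+0.0000+0.3200  ⇒  S_min = 227/120 m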